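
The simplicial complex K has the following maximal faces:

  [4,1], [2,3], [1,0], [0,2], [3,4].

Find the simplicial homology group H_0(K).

H_0 ≅ Z.

K has 5 vertices, 5 edges.
rank ∂_0 = 0, rank ∂_1 = 4 ⇒ b_0 = 5 − 0 − 4 = 1; all invariant factors of ∂_1 are 1 so no torsion. So H_0 ≅ Z.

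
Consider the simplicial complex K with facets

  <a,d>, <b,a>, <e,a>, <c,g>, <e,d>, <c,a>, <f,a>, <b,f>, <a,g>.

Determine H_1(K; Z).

We work with the vertex ordering a < b < c < d < e < f < g. The simplices of K, each written with vertices in increasing order, are:

  0-simplices (7): a, b, c, d, e, f, g
  1-simplices (9): ab, ac, ad, ae, af, ag, bf, cg, de

Hence C_0 ≅ Z^7, C_1 ≅ Z^9.

The boundary map ∂_1: C_1 → C_0 maps an edge to its endpoints' difference, ∂[p,q] = q − p.
The 7×9 boundary matrix has rank 6 and Smith normal form diag(1,1,1,1,1,1).

Now H_k = ker ∂_k / im ∂_{k+1}, so:

  H_1: rank ker ∂_1 − rank ∂_2 = (9 − 6) − 0 = 3, and there is no ∂_2, so H_1 = Z^3.

H_1 ≅ Z^3.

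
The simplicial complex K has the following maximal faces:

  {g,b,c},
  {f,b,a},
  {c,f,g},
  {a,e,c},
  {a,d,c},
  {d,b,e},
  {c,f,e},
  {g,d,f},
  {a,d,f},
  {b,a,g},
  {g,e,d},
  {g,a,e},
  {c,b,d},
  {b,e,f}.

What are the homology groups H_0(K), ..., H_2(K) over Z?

H_0 ≅ Z,  H_1 ≅ Z^2,  H_2 ≅ Z.

Order the vertices as a < b < c < d < e < f < g. Listing each simplex with vertices in this order, K has dimension 2 with simplices:

  0-simplices (7): a, b, c, d, e, f, g
  1-simplices (21): ab, ac, ad, ae, af, ag, bc, bd, be, bf, bg, cd, ce, cf, cg, de, df, dg, ef, eg, fg
  2-simplices (14): abf, abg, acd, ace, adf, aeg, bcd, bcg, bde, bef, cef, cfg, deg, dfg

giving chain groups C_0 ≅ Z^7, C_1 ≅ Z^21, C_2 ≅ Z^14.

∂_1: C_1 → C_0 is given by ∂[p,q] = [q] − [p].
The 7×21 boundary matrix has rank 6 and Smith normal form diag(1,1,1,1,1,1).

∂_2: C_2 → C_1 maps a triangle to the signed sum of its edges. For instance
  ∂adf = df − af + ad,
  ∂bcd = cd − bd + bc.
This gives a 21×14 integer matrix of rank 13; reducing to Smith normal form yields diagonal entries (1,1,1,1,1,1,1,1,1,1,1,1,1).

From H_k ≅ ker(∂_k) / im(∂_{k+1}) we obtain:

  H_0: rank C_0 − rank ∂_1 = 7 − 6 = 1, and the invariant factors of ∂_1 are all 1, so H_0 = Z.
  H_1: rank ker ∂_1 − rank ∂_2 = (21 − 6) − 13 = 2, and the invariant factors of ∂_2 are all 1, so H_1 = Z^2.
  H_2: rank ker ∂_2 − rank ∂_3 = (14 − 13) − 0 = 1, and there is no ∂_3, so H_2 = Z.

As a check, the Euler characteristic is 7 − 21 + 14 = 0, which agrees with 1 − 2 + 1 = 0.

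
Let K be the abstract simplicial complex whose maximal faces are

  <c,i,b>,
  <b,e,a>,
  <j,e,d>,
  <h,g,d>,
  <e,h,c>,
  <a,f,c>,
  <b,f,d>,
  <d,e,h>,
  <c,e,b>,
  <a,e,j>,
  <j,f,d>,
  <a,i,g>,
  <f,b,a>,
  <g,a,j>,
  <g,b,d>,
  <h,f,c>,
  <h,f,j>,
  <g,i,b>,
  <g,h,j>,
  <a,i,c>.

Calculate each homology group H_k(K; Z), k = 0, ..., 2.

H_0 ≅ Z,  H_1 ≅ Z ⊕ Z/2Z,  H_2 = 0.

Take the total order a < b < c < d < e < f < g < h < i < j on the vertex set. Then K (dimension 2) consists of the simplices:

  0-simplices (10): a, b, c, d, e, f, g, h, i, j
  1-simplices (30): ab, ac, ae, af, ag, ai, aj, bc, bd, be, bf, bg, bi, ce, cf, ch, ci, de, df, dg, dh, dj, eh, ej, fh, fj, gh, gi, gj, hj
  2-simplices (20): abe, abf, acf, aci, aej, agi, agj, bce, bci, bdf, bdg, bgi, ceh, cfh, deh, dej, dfj, dgh, fhj, ghj

giving chain groups C_0 ≅ Z^10, C_1 ≅ Z^30, C_2 ≅ Z^20.

Boundary ∂_1: C_1 → C_0 maps an edge to its endpoints' difference, ∂[p,q] = q − p.
The 10×30 boundary matrix has rank 9 and Smith normal form diag(1,1,1,1,1,1,1,1,1).

Boundary ∂_2: C_2 → C_1 acts by ∂[p,q,r] = [q,r] − [p,r] + [p,q]. For instance
  ∂bci = ci − bi + bc,
  ∂dfj = fj − dj + df.
As a 30×20 matrix over Z this has rank 20, with invariant factors (1,1,1,1,1,1,1,1,1,1,1,1,1,1,1,1,1,1,1,2).

From H_k ≅ ker(∂_k) / im(∂_{k+1}) we obtain:

  H_0: rank C_0 − rank ∂_1 = 10 − 9 = 1, and the invariant factors of ∂_1 are all 1, so H_0 = Z.
  H_1: rank ker ∂_1 − rank ∂_2 = (30 − 9) − 20 = 1, and ∂_2 has invariant factor 2 > 1, so H_1 = Z ⊕ Z/2Z.
  H_2: rank ker ∂_2 − rank ∂_3 = (20 − 20) − 0 = 0, and there is no ∂_3, so H_2 = 0.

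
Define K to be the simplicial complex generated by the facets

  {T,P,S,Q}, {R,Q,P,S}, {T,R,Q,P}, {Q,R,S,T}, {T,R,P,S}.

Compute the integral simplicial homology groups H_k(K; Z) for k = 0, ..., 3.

Fix the vertex order P < Q < R < S < T and write every simplex with vertices in increasing order. Then dim K = 3 and the simplices of K are:

  0-simplices (5): P, Q, R, S, T
  1-simplices (10): PQ, PR, PS, PT, QR, QS, QT, RS, RT, ST
  2-simplices (10): PQR, PQS, PQT, PRS, PRT, PST, QRS, QRT, QST, RST
  3-simplices (5): PQRS, PQRT, PQST, PRST, QRST

Hence C_0 ≅ Z^5, C_1 ≅ Z^10, C_2 ≅ Z^10, C_3 ≅ Z^5.

The boundary map ∂_1: C_1 → C_0 sends each edge [p,q] (with p < q) to q − p.
This gives a 5×10 integer matrix of rank 4; reducing to Smith normal form yields diagonal entries (1,1,1,1).

The boundary map ∂_2: C_2 → C_1 sends each 2-simplex [p,q,r] to [q,r] − [p,r] + [p,q]. For instance
  ∂PQR = QR − PR + PQ,
  ∂PST = ST − PT + PS.
As a 10×10 matrix over Z this has rank 6, with invariant factors (1,1,1,1,1,1).

∂_3: C_3 → C_2 sends each 3-simplex σ to the alternating sum Σ_i (−1)^i (σ with its i-th vertex removed). For instance
  ∂QRST = RST − QST + QRT − QRS,
  ∂PQRT = QRT − PRT + PQT − PQR.
This gives a 10×5 integer matrix of rank 4; reducing to Smith normal form yields diagonal entries (1,1,1,1).

Now H_k = ker ∂_k / im ∂_{k+1}, so:

  H_0: rank C_0 − rank ∂_1 = 5 − 4 = 1, and the invariant factors of ∂_1 are all 1, so H_0 = Z.
  H_1: rank ker ∂_1 − rank ∂_2 = (10 − 4) − 6 = 0, and the invariant factors of ∂_2 are all 1, so H_1 = 0.
  H_2: rank ker ∂_2 − rank ∂_3 = (10 − 6) − 4 = 0, and the invariant factors of ∂_3 are all 1, so H_2 = 0.
  H_3: rank ker ∂_3 − rank ∂_4 = (5 − 4) − 0 = 1, and there is no ∂_4, so H_3 = Z.

H_0 ≅ Z,  H_1 = 0,  H_2 = 0,  H_3 ≅ Z.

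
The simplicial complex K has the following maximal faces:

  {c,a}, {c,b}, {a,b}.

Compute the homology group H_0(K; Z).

Fix the vertex order a < b < c and write every simplex with vertices in increasing order. Then dim K = 1 and the simplices of K are:

  0-simplices (3): a, b, c
  1-simplices (3): ab, ac, bc

Hence C_0 ≅ Z^3, C_1 ≅ Z^3.

The boundary map ∂_1: C_1 → C_0 is given by ∂[p,q] = [q] − [p].
The resulting 3×3 matrix has rank 2, and its Smith normal form has invariant factors (1,1).

Computing H_k = (kernel of ∂_k) / (image of ∂_{k+1}):

  H_0: rank C_0 − rank ∂_1 = 3 − 2 = 1, and the invariant factors of ∂_1 are all 1, so H_0 = Z.

(K is a triangulation of the circle S^1.)

H_0 ≅ Z.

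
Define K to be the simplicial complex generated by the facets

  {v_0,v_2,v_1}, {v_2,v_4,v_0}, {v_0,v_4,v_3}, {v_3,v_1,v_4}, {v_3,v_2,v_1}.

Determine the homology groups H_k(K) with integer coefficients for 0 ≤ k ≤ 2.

K has 5 vertices, 10 edges, 5 triangles.
rank ∂_0 = 0, rank ∂_1 = 4 ⇒ b_0 = 5 − 0 − 4 = 1; all invariant factors of ∂_1 are 1 so no torsion. So H_0 = Z.
rank ∂_1 = 4, rank ∂_2 = 5 ⇒ b_1 = 10 − 4 − 5 = 1; all invariant factors of ∂_2 are 1 so no torsion. So H_1 = Z.
rank ∂_2 = 5, rank ∂_3 = 0 ⇒ b_2 = 5 − 5 − 0 = 0. So H_2 = 0.

H_0 ≅ Z,  H_1 ≅ Z,  H_2 = 0.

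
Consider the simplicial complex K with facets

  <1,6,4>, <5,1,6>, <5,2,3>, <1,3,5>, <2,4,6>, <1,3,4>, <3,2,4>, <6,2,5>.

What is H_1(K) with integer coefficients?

Take the total order 1 < 2 < 3 < 4 < 5 < 6 on the vertex set. Then K (dimension 2) consists of the simplices:

  0-simplices (6): [1], [2], [3], [4], [5], [6]
  1-simplices (12): [1,3], [1,4], [1,5], [1,6], [2,3], [2,4], [2,5], [2,6], [3,4], [3,5], [4,6], [5,6]
  2-simplices (8): [1,3,4], [1,3,5], [1,4,6], [1,5,6], [2,3,4], [2,3,5], [2,4,6], [2,5,6]

giving chain groups C_0 ≅ Z^6, C_1 ≅ Z^12, C_2 ≅ Z^8.

Boundary ∂_1: C_1 → C_0 is given by ∂[p,q] = [q] − [p]. For instance
  ∂[2,4] = [4] − [2].
The 6×12 boundary matrix has rank 5 and Smith normal form diag(1,1,1,1,1).

The boundary map ∂_2: C_2 → C_1 acts by ∂[p,q,r] = [q,r] − [p,r] + [p,q]. For instance
  ∂[1,4,6] = [4,6] − [1,6] + [1,4],
  ∂[2,4,6] = [4,6] − [2,6] + [2,4].
The resulting 12×8 matrix has rank 7, and its Smith normal form has invariant factors (1,1,1,1,1,1,1).

Computing H_k = (kernel of ∂_k) / (image of ∂_{k+1}):

  H_1: rank ker ∂_1 − rank ∂_2 = (12 − 5) − 7 = 0, and the invariant factors of ∂_2 are all 1, so H_1 = 0.

H_1 = 0.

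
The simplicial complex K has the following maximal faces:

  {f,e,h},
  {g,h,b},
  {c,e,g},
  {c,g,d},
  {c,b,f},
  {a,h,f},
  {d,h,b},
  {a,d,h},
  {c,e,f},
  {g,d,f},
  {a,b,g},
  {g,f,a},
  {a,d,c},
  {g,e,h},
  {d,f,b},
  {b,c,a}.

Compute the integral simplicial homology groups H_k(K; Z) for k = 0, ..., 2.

Fix the vertex order a < b < c < d < e < f < g < h and write every simplex with vertices in increasing order. Then dim K = 2 and the simplices of K are:

  0-simplices (8): a, b, c, d, e, f, g, h
  1-simplices (24): ab, ac, ad, af, ag, ah, bc, bd, bf, bg, bh, cd, ce, cf, cg, df, dg, dh, ef, eg, eh, fg, fh, gh
  2-simplices (16): abc, abg, acd, adh, afg, afh, bcf, bdf, bdh, bgh, cdg, cef, ceg, dfg, efh, egh

Hence C_0 ≅ Z^8, C_1 ≅ Z^24, C_2 ≅ Z^16.

∂_1: C_1 → C_0 is given by ∂[p,q] = [q] − [p]. For instance
  ∂ad = d − a.
The resulting 8×24 matrix has rank 7, and its Smith normal form has invariant factors (1,1,1,1,1,1,1).

Boundary ∂_2: C_2 → C_1 acts by ∂[p,q,r] = [q,r] − [p,r] + [p,q]. For instance
  ∂abg = bg − ag + ab,
  ∂bdh = dh − bh + bd.
The 24×16 boundary matrix has rank 15 and Smith normal form diag(1,1,1,1,1,1,1,1,1,1,1,1,1,1,1).

Now H_k = ker ∂_k / im ∂_{k+1}, so:

  H_0: rank C_0 − rank ∂_1 = 8 − 7 = 1, and the invariant factors of ∂_1 are all 1, so H_0 ≅ Z.
  H_1: rank ker ∂_1 − rank ∂_2 = (24 − 7) − 15 = 2, and the invariant factors of ∂_2 are all 1, so H_1 ≅ Z^2.
  H_2: rank ker ∂_2 − rank ∂_3 = (16 − 15) − 0 = 1, and there is no ∂_3, so H_2 ≅ Z.

H_0 ≅ Z,  H_1 ≅ Z^2,  H_2 ≅ Z.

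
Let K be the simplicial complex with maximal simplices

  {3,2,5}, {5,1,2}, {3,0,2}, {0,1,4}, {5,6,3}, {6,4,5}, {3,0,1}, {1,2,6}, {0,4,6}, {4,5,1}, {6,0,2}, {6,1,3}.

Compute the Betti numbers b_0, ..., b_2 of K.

b_0 = 1, b_1 = 0, b_2 = 0.

Take the total order 0 < 1 < 2 < 3 < 4 < 5 < 6 on the vertex set. Then K (dimension 2) consists of the simplices:

  0-simplices (7): [0], [1], [2], [3], [4], [5], [6]
  1-simplices (18): [0,1], [0,2], [0,3], [0,4], [0,6], [1,2], [1,3], [1,4], [1,5], [1,6], [2,3], [2,5], [2,6], [3,5], [3,6], [4,5], [4,6], [5,6]
  2-simplices (12): [0,1,3], [0,1,4], [0,2,3], [0,2,6], [0,4,6], [1,2,5], [1,2,6], [1,3,6], [1,4,5], [2,3,5], [3,5,6], [4,5,6]

giving chain groups C_0 ≅ Z^7, C_1 ≅ Z^18, C_2 ≅ Z^12.

Boundary ∂_1: C_1 → C_0 maps an edge to its endpoints' difference, ∂[p,q] = q − p. For instance
  ∂[3,5] = [5] − [3].
As a 7×18 matrix over Z this has rank 6, with invariant factors (1,1,1,1,1,1).

Boundary ∂_2: C_2 → C_1 sends each 2-simplex [p,q,r] to [q,r] − [p,r] + [p,q]. For instance
  ∂[0,2,6] = [2,6] − [0,6] + [0,2],
  ∂[1,2,6] = [2,6] − [1,6] + [1,2].
The resulting 18×12 matrix has rank 12, and its Smith normal form has invariant factors (1,1,1,1,1,1,1,1,1,1,1,2).

Reading off H_k = ker ∂_k / im ∂_{k+1}:

  H_0: rank C_0 − rank ∂_1 = 7 − 6 = 1, and the invariant factors of ∂_1 are all 1, so H_0 = Z.
  H_1: rank ker ∂_1 − rank ∂_2 = (18 − 6) − 12 = 0, and ∂_2 has invariant factor 2 > 1, so H_1 = Z/2.
  H_2: rank ker ∂_2 − rank ∂_3 = (12 − 12) − 0 = 0, and there is no ∂_3, so H_2 = 0.

Hence the Betti numbers are b_0 = 1, b_1 = 0, b_2 = 0.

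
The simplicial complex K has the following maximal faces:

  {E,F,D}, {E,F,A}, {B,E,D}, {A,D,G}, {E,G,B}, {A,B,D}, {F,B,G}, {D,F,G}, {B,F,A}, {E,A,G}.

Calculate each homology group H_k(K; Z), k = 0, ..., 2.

Fix the vertex order A < B < D < E < F < G and write every simplex with vertices in increasing order. Then dim K = 2 and the simplices of K are:

  0-simplices (6): A, B, D, E, F, G
  1-simplices (15): AB, AD, AE, AF, AG, BD, BE, BF, BG, DE, DF, DG, EF, EG, FG
  2-simplices (10): ABD, ABF, ADG, AEF, AEG, BDE, BEG, BFG, DEF, DFG

giving chain groups C_0 ≅ Z^6, C_1 ≅ Z^15, C_2 ≅ Z^10.

∂_1: C_1 → C_0 sends each edge [p,q] (with p < q) to q − p. For instance
  ∂AB = B − A.
The 6×15 boundary matrix has rank 5 and Smith normal form diag(1,1,1,1,1).

∂_2: C_2 → C_1 maps a triangle to the signed sum of its edges. For instance
  ∂BEG = EG − BG + BE,
  ∂ABF = BF − AF + AB.
The 15×10 boundary matrix has rank 10 and Smith normal form diag(1,1,1,1,1,1,1,1,1,2).

Reading off H_k = ker ∂_k / im ∂_{k+1}:

  H_0: rank C_0 − rank ∂_1 = 6 − 5 = 1, and the invariant factors of ∂_1 are all 1, so H_0 = Z.
  H_1: rank ker ∂_1 − rank ∂_2 = (15 − 5) − 10 = 0, and ∂_2 has invariant factor 2 > 1, so H_1 = Z/2.
  H_2: rank ker ∂_2 − rank ∂_3 = (10 − 10) − 0 = 0, and there is no ∂_3, so H_2 = 0.

As a check, the Euler characteristic is 6 − 15 + 10 = 1, which agrees with 1 − 0 + 0 = 1.
(K is a triangulation of the real projective plane RP^2.)

H_0 ≅ Z,  H_1 ≅ Z/2,  H_2 = 0.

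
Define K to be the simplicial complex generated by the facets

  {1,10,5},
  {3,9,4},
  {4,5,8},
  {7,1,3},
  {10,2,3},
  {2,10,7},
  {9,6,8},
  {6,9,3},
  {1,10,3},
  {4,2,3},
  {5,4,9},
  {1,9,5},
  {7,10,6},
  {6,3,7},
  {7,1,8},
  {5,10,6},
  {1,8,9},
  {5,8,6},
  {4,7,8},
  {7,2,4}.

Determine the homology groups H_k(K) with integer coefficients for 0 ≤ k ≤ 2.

H_0 ≅ Z,  H_1 ≅ Z × Z/2,  H_2 = 0.

Order the vertices as 1 < 2 < 3 < 4 < 5 < 6 < 7 < 8 < 9 < 10. Listing each simplex with vertices in this order, K has dimension 2 with simplices:

  0-simplices (10): [1], [2], [3], [4], [5], [6], [7], [8], [9], [10]
  1-simplices (30): (30 of them)
  2-simplices (20): (20 of them)

Hence C_0 ≅ Z^10, C_1 ≅ Z^30, C_2 ≅ Z^20.

∂_1: C_1 → C_0 maps an edge to its endpoints' difference, ∂[p,q] = q − p.
As a 10×30 matrix over Z this has rank 9, with invariant factors (1,1,1,1,1,1,1,1,1).

Boundary ∂_2: C_2 → C_1 acts by ∂[p,q,r] = [q,r] − [p,r] + [p,q]. For instance
  ∂[5,6,10] = [6,10] − [5,10] + [5,6],
  ∂[2,3,4] = [3,4] − [2,4] + [2,3].
As a 30×20 matrix over Z this has rank 20, with invariant factors (1,1,1,1,1,1,1,1,1,1,1,1,1,1,1,1,1,1,1,2).

Reading off H_k = ker ∂_k / im ∂_{k+1}:

  H_0: rank C_0 − rank ∂_1 = 10 − 9 = 1, and the invariant factors of ∂_1 are all 1, so H_0 = Z.
  H_1: rank ker ∂_1 − rank ∂_2 = (30 − 9) − 20 = 1, and ∂_2 has invariant factor 2 > 1, so H_1 = Z × Z/2.
  H_2: rank ker ∂_2 − rank ∂_3 = (20 − 20) − 0 = 0, and there is no ∂_3, so H_2 = 0.

As a check, the Euler characteristic is 10 − 30 + 20 = 0, which agrees with 1 − 1 + 0 = 0.
(K is a triangulation of the Klein bottle.)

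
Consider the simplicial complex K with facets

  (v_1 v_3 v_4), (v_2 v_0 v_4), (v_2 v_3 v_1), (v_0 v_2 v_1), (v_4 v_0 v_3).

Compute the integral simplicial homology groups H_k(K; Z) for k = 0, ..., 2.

Take the total order v_0 < v_1 < v_2 < v_3 < v_4 on the vertex set. Then K (dimension 2) consists of the simplices:

  0-simplices (5): [v_0], [v_1], [v_2], [v_3], [v_4]
  1-simplices (10): [v_0,v_1], [v_0,v_2], [v_0,v_3], [v_0,v_4], [v_1,v_2], [v_1,v_3], [v_1,v_4], [v_2,v_3], [v_2,v_4], [v_3,v_4]
  2-simplices (5): [v_0,v_1,v_2], [v_0,v_2,v_4], [v_0,v_3,v_4], [v_1,v_2,v_3], [v_1,v_3,v_4]

Hence C_0 ≅ Z^5, C_1 ≅ Z^10, C_2 ≅ Z^5.

The boundary map ∂_1: C_1 → C_0 maps an edge to its endpoints' difference, ∂[p,q] = q − p.
The resulting 5×10 matrix has rank 4, and its Smith normal form has invariant factors (1,1,1,1).

∂_2: C_2 → C_1 sends each 2-simplex [p,q,r] to [q,r] − [p,r] + [p,q]. For instance
  ∂[v_0,v_2,v_4] = [v_2,v_4] − [v_0,v_4] + [v_0,v_2],
  ∂[v_0,v_1,v_2] = [v_1,v_2] − [v_0,v_2] + [v_0,v_1].
As a 10×5 matrix over Z this has rank 5, with invariant factors (1,1,1,1,1).

Computing H_k = (kernel of ∂_k) / (image of ∂_{k+1}):

  H_0: rank C_0 − rank ∂_1 = 5 − 4 = 1, and the invariant factors of ∂_1 are all 1, so H_0 ≅ Z.
  H_1: rank ker ∂_1 − rank ∂_2 = (10 − 4) − 5 = 1, and the invariant factors of ∂_2 are all 1, so H_1 ≅ Z.
  H_2: rank ker ∂_2 − rank ∂_3 = (5 − 5) − 0 = 0, and there is no ∂_3, so H_2 ≅ 0.

As a check, the Euler characteristic is 5 − 10 + 5 = 0, which agrees with 1 − 1 + 0 = 0.
(K is a triangulation of the Möbius band.)

H_0 ≅ Z,  H_1 ≅ Z,  H_2 = 0.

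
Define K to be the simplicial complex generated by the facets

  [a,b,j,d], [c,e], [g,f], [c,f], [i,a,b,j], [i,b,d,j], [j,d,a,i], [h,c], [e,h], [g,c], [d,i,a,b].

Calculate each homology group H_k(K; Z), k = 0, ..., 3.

Fix the vertex order a < b < c < d < e < f < g < h < i < j and write every simplex with vertices in increasing order. Then dim K = 3 and the simplices of K are:

  0-simplices (10): a, b, c, d, e, f, g, h, i, j
  1-simplices (16): ab, ad, ai, aj, bd, bi, bj, ce, cf, cg, ch, di, dj, eh, fg, ij
  2-simplices (10): abd, abi, abj, adi, adj, aij, bdi, bdj, bij, dij
  3-simplices (5): abdi, abdj, abij, adij, bdij

so the chain groups are C_0 ≅ Z^10, C_1 ≅ Z^16, C_2 ≅ Z^10, C_3 ≅ Z^5.

Boundary ∂_1: C_1 → C_0 is given by ∂[p,q] = [q] − [p]. For instance
  ∂di = i − d.
As a 10×16 matrix over Z this has rank 8, with invariant factors (1,1,1,1,1,1,1,1).

The boundary map ∂_2: C_2 → C_1 acts by ∂[p,q,r] = [q,r] − [p,r] + [p,q]. For instance
  ∂bdj = dj − bj + bd,
  ∂adj = dj − aj + ad.
The resulting 16×10 matrix has rank 6, and its Smith normal form has invariant factors (1,1,1,1,1,1).

The boundary map ∂_3: C_3 → C_2 sends each 3-simplex σ to the alternating sum Σ_i (−1)^i (σ with its i-th vertex removed). For instance
  ∂abdj = bdj − adj + abj − abd,
  ∂bdij = dij − bij + bdj − bdi.
The resulting 10×5 matrix has rank 4, and its Smith normal form has invariant factors (1,1,1,1).

From H_k ≅ ker(∂_k) / im(∂_{k+1}) we obtain:

  H_0: rank C_0 − rank ∂_1 = 10 − 8 = 2, and the invariant factors of ∂_1 are all 1, so H_0 = Z^2.
  H_1: rank ker ∂_1 − rank ∂_2 = (16 − 8) − 6 = 2, and the invariant factors of ∂_2 are all 1, so H_1 = Z^2.
  H_2: rank ker ∂_2 − rank ∂_3 = (10 − 6) − 4 = 0, and the invariant factors of ∂_3 are all 1, so H_2 = 0.
  H_3: rank ker ∂_3 − rank ∂_4 = (5 − 4) − 0 = 1, and there is no ∂_4, so H_3 = Z.

As a check, the Euler characteristic is 10 − 16 + 10 − 5 = -1, which agrees with 2 − 2 + 0 − 1 = -1.

H_0 ≅ Z^2,  H_1 ≅ Z^2,  H_2 = 0,  H_3 ≅ Z.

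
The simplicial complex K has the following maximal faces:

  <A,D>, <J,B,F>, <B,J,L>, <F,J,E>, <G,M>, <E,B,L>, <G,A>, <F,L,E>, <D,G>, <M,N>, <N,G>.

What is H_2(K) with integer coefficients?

K has 10 vertices, 16 edges, 5 triangles.
rank ∂_2 = 5, rank ∂_3 = 0 ⇒ b_2 = 5 − 5 − 0 = 0. So H_2 ≅ 0.

H_2 = 0.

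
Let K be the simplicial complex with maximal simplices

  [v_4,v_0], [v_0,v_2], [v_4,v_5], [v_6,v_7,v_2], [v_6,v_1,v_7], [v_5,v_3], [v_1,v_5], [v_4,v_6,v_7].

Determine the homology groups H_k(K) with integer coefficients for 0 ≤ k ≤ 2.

Take the total order v_0 < v_1 < v_2 < v_3 < v_4 < v_5 < v_6 < v_7 on the vertex set. Then K (dimension 2) consists of the simplices:

  0-simplices (8): [v_0], [v_1], [v_2], [v_3], [v_4], [v_5], [v_6], [v_7]
  1-simplices (12): [v_0,v_2], [v_0,v_4], [v_1,v_5], [v_1,v_6], [v_1,v_7], [v_2,v_6], [v_2,v_7], [v_3,v_5], [v_4,v_5], [v_4,v_6], [v_4,v_7], [v_6,v_7]
  2-simplices (3): [v_1,v_6,v_7], [v_2,v_6,v_7], [v_4,v_6,v_7]

so the chain groups are C_0 ≅ Z^8, C_1 ≅ Z^12, C_2 ≅ Z^3.

∂_1: C_1 → C_0 is given by ∂[p,q] = [q] − [p].
As a 8×12 matrix over Z this has rank 7, with invariant factors (1,1,1,1,1,1,1).

Boundary ∂_2: C_2 → C_1 sends each 2-simplex [p,q,r] to [q,r] − [p,r] + [p,q]. For instance
  ∂[v_4,v_6,v_7] = [v_6,v_7] − [v_4,v_7] + [v_4,v_6],
  ∂[v_1,v_6,v_7] = [v_6,v_7] − [v_1,v_7] + [v_1,v_6].
The 12×3 boundary matrix has rank 3 and Smith normal form diag(1,1,1).

From H_k ≅ ker(∂_k) / im(∂_{k+1}) we obtain:

  H_0: rank C_0 − rank ∂_1 = 8 − 7 = 1, and the invariant factors of ∂_1 are all 1, so H_0 = Z.
  H_1: rank ker ∂_1 − rank ∂_2 = (12 − 7) − 3 = 2, and the invariant factors of ∂_2 are all 1, so H_1 = Z^2.
  H_2: rank ker ∂_2 − rank ∂_3 = (3 − 3) − 0 = 0, and there is no ∂_3, so H_2 = 0.

H_0 ≅ Z,  H_1 ≅ Z^2,  H_2 = 0.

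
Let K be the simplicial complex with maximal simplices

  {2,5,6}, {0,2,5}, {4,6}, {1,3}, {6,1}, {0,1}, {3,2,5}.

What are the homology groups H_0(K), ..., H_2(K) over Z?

Take the total order 0 < 1 < 2 < 3 < 4 < 5 < 6 on the vertex set. Then K (dimension 2) consists of the simplices:

  0-simplices (7): [0], [1], [2], [3], [4], [5], [6]
  1-simplices (11): [0,1], [0,2], [0,5], [1,3], [1,6], [2,3], [2,5], [2,6], [3,5], [4,6], [5,6]
  2-simplices (3): [0,2,5], [2,3,5], [2,5,6]

Hence C_0 ≅ Z^7, C_1 ≅ Z^11, C_2 ≅ Z^3.

Boundary ∂_1: C_1 → C_0 maps an edge to its endpoints' difference, ∂[p,q] = q − p. For instance
  ∂[0,5] = [5] − [0].
The resulting 7×11 matrix has rank 6, and its Smith normal form has invariant factors (1,1,1,1,1,1).

∂_2: C_2 → C_1 sends each 2-simplex [p,q,r] to [q,r] − [p,r] + [p,q]. For instance
  ∂[2,5,6] = [5,6] − [2,6] + [2,5],
  ∂[0,2,5] = [2,5] − [0,5] + [0,2].
The 11×3 boundary matrix has rank 3 and Smith normal form diag(1,1,1).

From H_k ≅ ker(∂_k) / im(∂_{k+1}) we obtain:

  H_0: rank C_0 − rank ∂_1 = 7 − 6 = 1, and the invariant factors of ∂_1 are all 1, so H_0 ≅ Z.
  H_1: rank ker ∂_1 − rank ∂_2 = (11 − 6) − 3 = 2, and the invariant factors of ∂_2 are all 1, so H_1 ≅ Z^2.
  H_2: rank ker ∂_2 − rank ∂_3 = (3 − 3) − 0 = 0, and there is no ∂_3, so H_2 ≅ 0.

H_0 = Z,  H_1 = Z^2,  H_2 = 0.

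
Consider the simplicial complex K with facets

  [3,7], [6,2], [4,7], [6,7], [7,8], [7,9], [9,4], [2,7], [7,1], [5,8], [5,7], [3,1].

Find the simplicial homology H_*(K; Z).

H_0 ≅ Z,  H_1 ≅ Z^4.

Fix the vertex order 1 < 2 < 3 < 4 < 5 < 6 < 7 < 8 < 9 and write every simplex with vertices in increasing order. Then dim K = 1 and the simplices of K are:

  0-simplices (9): [1], [2], [3], [4], [5], [6], [7], [8], [9]
  1-simplices (12): [1,3], [1,7], [2,6], [2,7], [3,7], [4,7], [4,9], [5,7], [5,8], [6,7], [7,8], [7,9]

giving chain groups C_0 ≅ Z^9, C_1 ≅ Z^12.

The boundary map ∂_1: C_1 → C_0 is given by ∂[p,q] = [q] − [p]. For instance
  ∂[7,8] = [8] − [7].
The 9×12 boundary matrix has rank 8 and Smith normal form diag(1,1,1,1,1,1,1,1).

Computing H_k = (kernel of ∂_k) / (image of ∂_{k+1}):

  H_0: rank C_0 − rank ∂_1 = 9 − 8 = 1, and the invariant factors of ∂_1 are all 1, so H_0 = Z.
  H_1: rank ker ∂_1 − rank ∂_2 = (12 − 8) − 0 = 4, and there is no ∂_2, so H_1 = Z^4.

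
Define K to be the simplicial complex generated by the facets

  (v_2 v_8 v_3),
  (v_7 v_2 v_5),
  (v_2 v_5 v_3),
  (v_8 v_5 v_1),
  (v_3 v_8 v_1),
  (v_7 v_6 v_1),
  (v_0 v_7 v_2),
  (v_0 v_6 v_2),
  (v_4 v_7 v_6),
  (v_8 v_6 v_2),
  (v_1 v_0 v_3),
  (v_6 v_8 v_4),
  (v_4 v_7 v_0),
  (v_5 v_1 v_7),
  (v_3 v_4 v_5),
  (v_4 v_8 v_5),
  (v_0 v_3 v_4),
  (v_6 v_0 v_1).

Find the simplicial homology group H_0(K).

Take the total order v_0 < v_1 < v_2 < v_3 < v_4 < v_5 < v_6 < v_7 < v_8 on the vertex set. Then K (dimension 2) consists of the simplices:

  0-simplices (9): [v_0], [v_1], [v_2], [v_3], [v_4], [v_5], [v_6], [v_7], [v_8]
  1-simplices (27): (27 of them)
  2-simplices (18): (18 of them)

so the chain groups are C_0 ≅ Z^9, C_1 ≅ Z^27, C_2 ≅ Z^18.

Boundary ∂_1: C_1 → C_0 maps an edge to its endpoints' difference, ∂[p,q] = q − p. For instance
  ∂[v_4,v_7] = [v_7] − [v_4].
The 9×27 boundary matrix has rank 8 and Smith normal form diag(1,1,1,1,1,1,1,1).

Boundary ∂_2: C_2 → C_1 maps a triangle to the signed sum of its edges. For instance
  ∂[v_1,v_5,v_8] = [v_5,v_8] − [v_1,v_8] + [v_1,v_5],
  ∂[v_2,v_3,v_5] = [v_3,v_5] − [v_2,v_5] + [v_2,v_3].
The 27×18 boundary matrix has rank 18 and Smith normal form diag(1,1,1,1,1,1,1,1,1,1,1,1,1,1,1,1,1,2).

Computing H_k = (kernel of ∂_k) / (image of ∂_{k+1}):

  H_0: rank C_0 − rank ∂_1 = 9 − 8 = 1, and the invariant factors of ∂_1 are all 1, so H_0 ≅ Z.

H_0 = Z.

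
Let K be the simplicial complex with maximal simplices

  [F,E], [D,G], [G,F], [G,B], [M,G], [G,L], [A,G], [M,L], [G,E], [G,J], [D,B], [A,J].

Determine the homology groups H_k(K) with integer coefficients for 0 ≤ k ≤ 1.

H_0 = Z,  H_1 = Z^4.

Take the total order A < B < D < E < F < G < J < L < M on the vertex set. Then K (dimension 1) consists of the simplices:

  0-simplices (9): A, B, D, E, F, G, J, L, M
  1-simplices (12): AG, AJ, BD, BG, DG, EF, EG, FG, GJ, GL, GM, LM

giving chain groups C_0 ≅ Z^9, C_1 ≅ Z^12.

Boundary ∂_1: C_1 → C_0 is given by ∂[p,q] = [q] − [p]. For instance
  ∂LM = M − L.
The 9×12 boundary matrix has rank 8 and Smith normal form diag(1,1,1,1,1,1,1,1).

Now H_k = ker ∂_k / im ∂_{k+1}, so:

  H_0: rank C_0 − rank ∂_1 = 9 − 8 = 1, and the invariant factors of ∂_1 are all 1, so H_0 = Z.
  H_1: rank ker ∂_1 − rank ∂_2 = (12 − 8) − 0 = 4, and there is no ∂_2, so H_1 = Z^4.

As a check, the Euler characteristic is 9 − 12 = -3, which agrees with 1 − 4 = -3.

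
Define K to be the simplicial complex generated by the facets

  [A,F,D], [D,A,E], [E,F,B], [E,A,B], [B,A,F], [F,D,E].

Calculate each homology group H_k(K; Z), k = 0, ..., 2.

H_0 ≅ Z,  H_1 = 0,  H_2 ≅ Z.

We work with the vertex ordering A < B < D < E < F. The simplices of K, each written with vertices in increasing order, are:

  0-simplices (5): A, B, D, E, F
  1-simplices (9): AB, AD, AE, AF, BE, BF, DE, DF, EF
  2-simplices (6): ABE, ABF, ADE, ADF, BEF, DEF

Hence C_0 ≅ Z^5, C_1 ≅ Z^9, C_2 ≅ Z^6.

∂_1: C_1 → C_0 is given by ∂[p,q] = [q] − [p].
The resulting 5×9 matrix has rank 4, and its Smith normal form has invariant factors (1,1,1,1).

The boundary map ∂_2: C_2 → C_1 maps a triangle to the signed sum of its edges. For instance
  ∂ADF = DF − AF + AD,
  ∂ABF = BF − AF + AB.
The resulting 9×6 matrix has rank 5, and its Smith normal form has invariant factors (1,1,1,1,1).

Now H_k = ker ∂_k / im ∂_{k+1}, so:

  H_0: rank C_0 − rank ∂_1 = 5 − 4 = 1, and the invariant factors of ∂_1 are all 1, so H_0 ≅ Z.
  H_1: rank ker ∂_1 − rank ∂_2 = (9 − 4) − 5 = 0, and the invariant factors of ∂_2 are all 1, so H_1 ≅ 0.
  H_2: rank ker ∂_2 − rank ∂_3 = (6 − 5) − 0 = 1, and there is no ∂_3, so H_2 ≅ Z.

As a check, the Euler characteristic is 5 − 9 + 6 = 2, which agrees with 1 − 0 + 1 = 2.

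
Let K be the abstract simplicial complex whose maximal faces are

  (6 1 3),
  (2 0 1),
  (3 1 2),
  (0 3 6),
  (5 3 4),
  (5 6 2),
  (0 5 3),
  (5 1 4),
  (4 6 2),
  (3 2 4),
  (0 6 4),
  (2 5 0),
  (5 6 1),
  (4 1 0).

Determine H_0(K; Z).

K has 7 vertices, 21 edges, 14 triangles.
rank ∂_0 = 0, rank ∂_1 = 6 ⇒ b_0 = 7 − 0 − 6 = 1; all invariant factors of ∂_1 are 1 so no torsion. So H_0 ≅ Z.

H_0 = Z.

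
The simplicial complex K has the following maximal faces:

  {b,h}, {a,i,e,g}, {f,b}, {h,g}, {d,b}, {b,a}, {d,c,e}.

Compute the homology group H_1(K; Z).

Take the total order a < b < c < d < e < f < g < h < i on the vertex set. Then K (dimension 3) consists of the simplices:

  0-simplices (9): a, b, c, d, e, f, g, h, i
  1-simplices (14): ab, ae, ag, ai, bd, bf, bh, cd, ce, de, eg, ei, gh, gi
  2-simplices (5): aeg, aei, agi, cde, egi
  3-simplices (1): aegi

so the chain groups are C_0 ≅ Z^9, C_1 ≅ Z^14, C_2 ≅ Z^5, C_3 ≅ Z^1.

Boundary ∂_1: C_1 → C_0 maps an edge to its endpoints' difference, ∂[p,q] = q − p.
The 9×14 boundary matrix has rank 8 and Smith normal form diag(1,1,1,1,1,1,1,1).

Boundary ∂_2: C_2 → C_1 acts by ∂[p,q,r] = [q,r] − [p,r] + [p,q]. For instance
  ∂agi = gi − ai + ag,
  ∂egi = gi − ei + eg.
This gives a 14×5 integer matrix of rank 4; reducing to Smith normal form yields diagonal entries (1,1,1,1).

Boundary ∂_3: C_3 → C_2 sends each 3-simplex σ to the alternating sum Σ_i (−1)^i (σ with its i-th vertex removed). For instance
  ∂aegi = egi − agi + aei − aeg.
This gives a 5×1 integer matrix of rank 1; reducing to Smith normal form yields diagonal entries (1).

Reading off H_k = ker ∂_k / im ∂_{k+1}:

  H_1: rank ker ∂_1 − rank ∂_2 = (14 − 8) − 4 = 2, and the invariant factors of ∂_2 are all 1, so H_1 = Z^2.

H_1 ≅ Z^2.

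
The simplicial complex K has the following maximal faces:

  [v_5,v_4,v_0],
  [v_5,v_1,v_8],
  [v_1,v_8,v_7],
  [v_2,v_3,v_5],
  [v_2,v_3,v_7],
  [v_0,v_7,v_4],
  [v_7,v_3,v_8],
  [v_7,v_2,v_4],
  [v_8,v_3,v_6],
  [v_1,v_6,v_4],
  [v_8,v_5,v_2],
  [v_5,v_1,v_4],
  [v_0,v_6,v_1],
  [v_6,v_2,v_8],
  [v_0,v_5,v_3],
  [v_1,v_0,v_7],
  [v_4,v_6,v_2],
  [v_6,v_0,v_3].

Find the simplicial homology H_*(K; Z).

Fix the vertex order v_0 < v_1 < v_2 < v_3 < v_4 < v_5 < v_6 < v_7 < v_8 and write every simplex with vertices in increasing order. Then dim K = 2 and the simplices of K are:

  0-simplices (9): [v_0], [v_1], [v_2], [v_3], [v_4], [v_5], [v_6], [v_7], [v_8]
  1-simplices (27): (27 of them)
  2-simplices (18): (18 of them)

giving chain groups C_0 ≅ Z^9, C_1 ≅ Z^27, C_2 ≅ Z^18.

The boundary map ∂_1: C_1 → C_0 is given by ∂[p,q] = [q] − [p].
The 9×27 boundary matrix has rank 8 and Smith normal form diag(1,1,1,1,1,1,1,1).

Boundary ∂_2: C_2 → C_1 maps a triangle to the signed sum of its edges. For instance
  ∂[v_2,v_6,v_8] = [v_6,v_8] − [v_2,v_8] + [v_2,v_6],
  ∂[v_0,v_3,v_6] = [v_3,v_6] − [v_0,v_6] + [v_0,v_3].
The resulting 27×18 matrix has rank 18, and its Smith normal form has invariant factors (1,1,1,1,1,1,1,1,1,1,1,1,1,1,1,1,1,2).

Now H_k = ker ∂_k / im ∂_{k+1}, so:

  H_0: rank C_0 − rank ∂_1 = 9 − 8 = 1, and the invariant factors of ∂_1 are all 1, so H_0 ≅ Z.
  H_1: rank ker ∂_1 − rank ∂_2 = (27 − 8) − 18 = 1, and ∂_2 has invariant factor 2 > 1, so H_1 ≅ Z × Z/2.
  H_2: rank ker ∂_2 − rank ∂_3 = (18 − 18) − 0 = 0, and there is no ∂_3, so H_2 ≅ 0.

H_0 ≅ Z,  H_1 ≅ Z × Z/2,  H_2 = 0.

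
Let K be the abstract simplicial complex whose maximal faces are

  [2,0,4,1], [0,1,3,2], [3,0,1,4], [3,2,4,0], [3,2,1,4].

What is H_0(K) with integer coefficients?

Fix the vertex order 0 < 1 < 2 < 3 < 4 and write every simplex with vertices in increasing order. Then dim K = 3 and the simplices of K are:

  0-simplices (5): [0], [1], [2], [3], [4]
  1-simplices (10): [0,1], [0,2], [0,3], [0,4], [1,2], [1,3], [1,4], [2,3], [2,4], [3,4]
  2-simplices (10): [0,1,2], [0,1,3], [0,1,4], [0,2,3], [0,2,4], [0,3,4], [1,2,3], [1,2,4], [1,3,4], [2,3,4]
  3-simplices (5): [0,1,2,3], [0,1,2,4], [0,1,3,4], [0,2,3,4], [1,2,3,4]

so the chain groups are C_0 ≅ Z^5, C_1 ≅ Z^10, C_2 ≅ Z^10, C_3 ≅ Z^5.

The boundary map ∂_1: C_1 → C_0 sends each edge [p,q] (with p < q) to q − p. For instance
  ∂[2,4] = [4] − [2].
This gives a 5×10 integer matrix of rank 4; reducing to Smith normal form yields diagonal entries (1,1,1,1).

∂_2: C_2 → C_1 sends each 2-simplex [p,q,r] to [q,r] − [p,r] + [p,q]. For instance
  ∂[1,2,4] = [2,4] − [1,4] + [1,2],
  ∂[0,1,4] = [1,4] − [0,4] + [0,1].
This gives a 10×10 integer matrix of rank 6; reducing to Smith normal form yields diagonal entries (1,1,1,1,1,1).

Boundary ∂_3: C_3 → C_2 sends each 3-simplex σ to the alternating sum Σ_i (−1)^i (σ with its i-th vertex removed). For instance
  ∂[1,2,3,4] = [2,3,4] − [1,3,4] + [1,2,4] − [1,2,3],
  ∂[0,1,2,3] = [1,2,3] − [0,2,3] + [0,1,3] − [0,1,2].
This gives a 10×5 integer matrix of rank 4; reducing to Smith normal form yields diagonal entries (1,1,1,1).

From H_k ≅ ker(∂_k) / im(∂_{k+1}) we obtain:

  H_0: rank C_0 − rank ∂_1 = 5 − 4 = 1, and the invariant factors of ∂_1 are all 1, so H_0 ≅ Z.

H_0 ≅ Z.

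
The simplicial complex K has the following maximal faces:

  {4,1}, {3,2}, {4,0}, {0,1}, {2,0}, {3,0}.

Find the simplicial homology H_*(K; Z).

H_0 = Z,  H_1 = Z^2.

Take the total order 0 < 1 < 2 < 3 < 4 on the vertex set. Then K (dimension 1) consists of the simplices:

  0-simplices (5): [0], [1], [2], [3], [4]
  1-simplices (6): [0,1], [0,2], [0,3], [0,4], [1,4], [2,3]

giving chain groups C_0 ≅ Z^5, C_1 ≅ Z^6.

∂_1: C_1 → C_0 is given by ∂[p,q] = [q] − [p]. For instance
  ∂[2,3] = [3] − [2].
The resulting 5×6 matrix has rank 4, and its Smith normal form has invariant factors (1,1,1,1).

From H_k ≅ ker(∂_k) / im(∂_{k+1}) we obtain:

  H_0: rank C_0 − rank ∂_1 = 5 − 4 = 1, and the invariant factors of ∂_1 are all 1, so H_0 ≅ Z.
  H_1: rank ker ∂_1 − rank ∂_2 = (6 − 4) − 0 = 2, and there is no ∂_2, so H_1 ≅ Z^2.

As a check, the Euler characteristic is 5 − 6 = -1, which agrees with 1 − 2 = -1.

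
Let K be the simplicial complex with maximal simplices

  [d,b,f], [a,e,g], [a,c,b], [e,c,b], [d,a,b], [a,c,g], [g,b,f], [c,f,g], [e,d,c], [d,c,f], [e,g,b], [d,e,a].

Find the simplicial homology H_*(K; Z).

K has 7 vertices, 18 edges, 12 triangles.
rank ∂_0 = 0, rank ∂_1 = 6 ⇒ b_0 = 7 − 0 − 6 = 1; all invariant factors of ∂_1 are 1 so no torsion. So H_0 ≅ Z.
rank ∂_1 = 6, rank ∂_2 = 12 ⇒ b_1 = 18 − 6 − 12 = 0; ∂_2 has invariant factor(s) [2] giving torsion. So H_1 ≅ Z/2Z.
rank ∂_2 = 12, rank ∂_3 = 0 ⇒ b_2 = 12 − 12 − 0 = 0. So H_2 ≅ 0.

H_0 ≅ Z,  H_1 ≅ Z/2Z,  H_2 = 0.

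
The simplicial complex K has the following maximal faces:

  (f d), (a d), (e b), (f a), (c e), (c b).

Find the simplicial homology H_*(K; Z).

H_0 ≅ Z^2,  H_1 ≅ Z^2.

We work with the vertex ordering a < b < c < d < e < f. The simplices of K, each written with vertices in increasing order, are:

  0-simplices (6): a, b, c, d, e, f
  1-simplices (6): ad, af, bc, be, ce, df

Hence C_0 ≅ Z^6, C_1 ≅ Z^6.

The boundary map ∂_1: C_1 → C_0 maps an edge to its endpoints' difference, ∂[p,q] = q − p.
As a 6×6 matrix over Z this has rank 4, with invariant factors (1,1,1,1).

From H_k ≅ ker(∂_k) / im(∂_{k+1}) we obtain:

  H_0: rank C_0 − rank ∂_1 = 6 − 4 = 2, and the invariant factors of ∂_1 are all 1, so H_0 ≅ Z^2.
  H_1: rank ker ∂_1 − rank ∂_2 = (6 − 4) − 0 = 2, and there is no ∂_2, so H_1 ≅ Z^2.

As a check, the Euler characteristic is 6 − 6 = 0, which agrees with 2 − 2 = 0.
(K is a triangulation of the disjoint union of the circle S^1 and the circle S^1.)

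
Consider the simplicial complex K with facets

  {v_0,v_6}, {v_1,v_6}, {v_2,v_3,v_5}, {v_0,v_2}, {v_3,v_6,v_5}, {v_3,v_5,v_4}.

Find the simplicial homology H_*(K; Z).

We work with the vertex ordering v_0 < v_1 < v_2 < v_3 < v_4 < v_5 < v_6. The simplices of K, each written with vertices in increasing order, are:

  0-simplices (7): [v_0], [v_1], [v_2], [v_3], [v_4], [v_5], [v_6]
  1-simplices (10): [v_0,v_2], [v_0,v_6], [v_1,v_6], [v_2,v_3], [v_2,v_5], [v_3,v_4], [v_3,v_5], [v_3,v_6], [v_4,v_5], [v_5,v_6]
  2-simplices (3): [v_2,v_3,v_5], [v_3,v_4,v_5], [v_3,v_5,v_6]

so the chain groups are C_0 ≅ Z^7, C_1 ≅ Z^10, C_2 ≅ Z^3.

∂_1: C_1 → C_0 sends each edge [p,q] (with p < q) to q − p. For instance
  ∂[v_3,v_4] = [v_4] − [v_3].
The resulting 7×10 matrix has rank 6, and its Smith normal form has invariant factors (1,1,1,1,1,1).

The boundary map ∂_2: C_2 → C_1 sends each 2-simplex [p,q,r] to [q,r] − [p,r] + [p,q]. For instance
  ∂[v_3,v_5,v_6] = [v_5,v_6] − [v_3,v_6] + [v_3,v_5],
  ∂[v_3,v_4,v_5] = [v_4,v_5] − [v_3,v_5] + [v_3,v_4].
As a 10×3 matrix over Z this has rank 3, with invariant factors (1,1,1).

Computing H_k = (kernel of ∂_k) / (image of ∂_{k+1}):

  H_0: rank C_0 − rank ∂_1 = 7 − 6 = 1, and the invariant factors of ∂_1 are all 1, so H_0 = Z.
  H_1: rank ker ∂_1 − rank ∂_2 = (10 − 6) − 3 = 1, and the invariant factors of ∂_2 are all 1, so H_1 = Z.
  H_2: rank ker ∂_2 − rank ∂_3 = (3 − 3) − 0 = 0, and there is no ∂_3, so H_2 = 0.

As a check, the Euler characteristic is 7 − 10 + 3 = 0, which agrees with 1 − 1 + 0 = 0.

H_0 = Z,  H_1 = Z,  H_2 = 0.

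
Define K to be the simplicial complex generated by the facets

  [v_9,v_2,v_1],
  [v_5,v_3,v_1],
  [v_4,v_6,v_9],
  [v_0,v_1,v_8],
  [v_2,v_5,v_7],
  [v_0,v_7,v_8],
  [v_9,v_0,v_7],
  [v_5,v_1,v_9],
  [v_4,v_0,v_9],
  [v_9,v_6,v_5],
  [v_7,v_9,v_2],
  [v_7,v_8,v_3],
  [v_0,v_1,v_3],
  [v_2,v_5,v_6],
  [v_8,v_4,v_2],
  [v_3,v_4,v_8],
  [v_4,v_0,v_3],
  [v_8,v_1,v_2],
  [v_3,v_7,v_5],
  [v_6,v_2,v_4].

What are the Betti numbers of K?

b_0 = 1, b_1 = 1, b_2 = 0.

Fix the vertex order v_0 < v_1 < v_2 < v_3 < v_4 < v_5 < v_6 < v_7 < v_8 < v_9 and write every simplex with vertices in increasing order. Then dim K = 2 and the simplices of K are:

  0-simplices (10): [v_0], [v_1], [v_2], [v_3], [v_4], [v_5], [v_6], [v_7], [v_8], [v_9]
  1-simplices (30): (30 of them)
  2-simplices (20): (20 of them)

Hence C_0 ≅ Z^10, C_1 ≅ Z^30, C_2 ≅ Z^20.

Boundary ∂_1: C_1 → C_0 is given by ∂[p,q] = [q] − [p]. For instance
  ∂[v_2,v_7] = [v_7] − [v_2].
The resulting 10×30 matrix has rank 9, and its Smith normal form has invariant factors (1,1,1,1,1,1,1,1,1).

∂_2: C_2 → C_1 maps a triangle to the signed sum of its edges. For instance
  ∂[v_0,v_7,v_8] = [v_7,v_8] − [v_0,v_8] + [v_0,v_7],
  ∂[v_2,v_7,v_9] = [v_7,v_9] − [v_2,v_9] + [v_2,v_7].
This gives a 30×20 integer matrix of rank 20; reducing to Smith normal form yields diagonal entries (1,1,1,1,1,1,1,1,1,1,1,1,1,1,1,1,1,1,1,2).

From H_k ≅ ker(∂_k) / im(∂_{k+1}) we obtain:

  H_0: rank C_0 − rank ∂_1 = 10 − 9 = 1, and the invariant factors of ∂_1 are all 1, so H_0 ≅ Z.
  H_1: rank ker ∂_1 − rank ∂_2 = (30 − 9) − 20 = 1, and ∂_2 has invariant factor 2 > 1, so H_1 ≅ Z ⊕ Z_2.
  H_2: rank ker ∂_2 − rank ∂_3 = (20 − 20) − 0 = 0, and there is no ∂_3, so H_2 ≅ 0.

As a check, the Euler characteristic is 10 − 30 + 20 = 0, which agrees with 1 − 1 + 0 = 0.

Hence the Betti numbers are b_0 = 1, b_1 = 1, b_2 = 0.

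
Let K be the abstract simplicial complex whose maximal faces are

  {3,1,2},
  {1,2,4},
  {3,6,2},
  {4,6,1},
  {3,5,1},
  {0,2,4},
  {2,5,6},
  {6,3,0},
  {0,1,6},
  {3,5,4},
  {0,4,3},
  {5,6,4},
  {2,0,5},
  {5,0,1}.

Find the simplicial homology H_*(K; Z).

H_0 ≅ Z,  H_1 ≅ Z^2,  H_2 ≅ Z.

Take the total order 0 < 1 < 2 < 3 < 4 < 5 < 6 on the vertex set. Then K (dimension 2) consists of the simplices:

  0-simplices (7): [0], [1], [2], [3], [4], [5], [6]
  1-simplices (21): [0,1], [0,2], [0,3], [0,4], [0,5], [0,6], [1,2], [1,3], [1,4], [1,5], [1,6], [2,3], [2,4], [2,5], [2,6], [3,4], [3,5], [3,6], [4,5], [4,6], [5,6]
  2-simplices (14): [0,1,5], [0,1,6], [0,2,4], [0,2,5], [0,3,4], [0,3,6], [1,2,3], [1,2,4], [1,3,5], [1,4,6], [2,3,6], [2,5,6], [3,4,5], [4,5,6]

Hence C_0 ≅ Z^7, C_1 ≅ Z^21, C_2 ≅ Z^14.

Boundary ∂_1: C_1 → C_0 is given by ∂[p,q] = [q] − [p]. For instance
  ∂[3,4] = [4] − [3].
The 7×21 boundary matrix has rank 6 and Smith normal form diag(1,1,1,1,1,1).

The boundary map ∂_2: C_2 → C_1 sends each 2-simplex [p,q,r] to [q,r] − [p,r] + [p,q]. For instance
  ∂[0,2,4] = [2,4] − [0,4] + [0,2],
  ∂[0,1,6] = [1,6] − [0,6] + [0,1].
This gives a 21×14 integer matrix of rank 13; reducing to Smith normal form yields diagonal entries (1,1,1,1,1,1,1,1,1,1,1,1,1).

From H_k ≅ ker(∂_k) / im(∂_{k+1}) we obtain:

  H_0: rank C_0 − rank ∂_1 = 7 − 6 = 1, and the invariant factors of ∂_1 are all 1, so H_0 = Z.
  H_1: rank ker ∂_1 − rank ∂_2 = (21 − 6) − 13 = 2, and the invariant factors of ∂_2 are all 1, so H_1 = Z^2.
  H_2: rank ker ∂_2 − rank ∂_3 = (14 − 13) − 0 = 1, and there is no ∂_3, so H_2 = Z.

As a check, the Euler characteristic is 7 − 21 + 14 = 0, which agrees with 1 − 2 + 1 = 0.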